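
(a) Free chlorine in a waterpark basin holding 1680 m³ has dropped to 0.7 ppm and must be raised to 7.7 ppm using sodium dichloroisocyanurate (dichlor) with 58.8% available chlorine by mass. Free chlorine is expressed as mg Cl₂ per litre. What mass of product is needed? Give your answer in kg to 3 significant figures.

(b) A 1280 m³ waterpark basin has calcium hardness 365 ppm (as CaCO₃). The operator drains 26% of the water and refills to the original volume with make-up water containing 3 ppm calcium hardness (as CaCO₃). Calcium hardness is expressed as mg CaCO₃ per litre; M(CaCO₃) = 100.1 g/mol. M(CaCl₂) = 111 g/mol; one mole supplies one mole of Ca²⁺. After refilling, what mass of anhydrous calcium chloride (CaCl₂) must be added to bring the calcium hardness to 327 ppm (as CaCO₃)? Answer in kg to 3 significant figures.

(a) 20.0 kg; (b) 79.7 kg

(a) Volume: 1680 m³ = 1,680,000 L.
(a) Chlorine deficit: 7.7 − 0.7 = 7 ppm = 7 mg/L as Cl₂.
(a) Cl₂ equivalent needed: 7 mg/L × 1,680,000 L = 11,760,000 mg = 11,760 g.
(a) Product at 58.8% available chlorine: 11,760 / 0.588 = 20,000 g.

(b) Volume: 1280 m³ = 1,280,000 L.
(b) After draining 26% and refilling: 365 × 0.74 + 3 × 0.26 = 270.88 ppm.
(b) Deficit to target: 327 − 270.88 = 56.12 mg/L.
(b) As CaCO₃: 56.12 mg/L × 1,280,000 L = 71,830 g; ÷ 100.1 = 717.6 mol Ca²⁺.
(b) Mass: 717.6 × 111 = 79,660 g.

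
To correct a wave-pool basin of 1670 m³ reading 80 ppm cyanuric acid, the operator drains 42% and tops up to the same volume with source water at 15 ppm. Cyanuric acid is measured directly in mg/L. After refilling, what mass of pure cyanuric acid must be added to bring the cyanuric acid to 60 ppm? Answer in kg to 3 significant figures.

12.2 kg

Volume: 1670 m³ = 1,670,000 L.
After draining 42% and refilling: 80 × 0.58 + 15 × 0.42 = 52.7 ppm.
Deficit to target: 60 − 52.7 = 7.3 mg/L.
Mass: 7.3 mg/L × 1,670,000 L = 12,190 g cyanuric acid.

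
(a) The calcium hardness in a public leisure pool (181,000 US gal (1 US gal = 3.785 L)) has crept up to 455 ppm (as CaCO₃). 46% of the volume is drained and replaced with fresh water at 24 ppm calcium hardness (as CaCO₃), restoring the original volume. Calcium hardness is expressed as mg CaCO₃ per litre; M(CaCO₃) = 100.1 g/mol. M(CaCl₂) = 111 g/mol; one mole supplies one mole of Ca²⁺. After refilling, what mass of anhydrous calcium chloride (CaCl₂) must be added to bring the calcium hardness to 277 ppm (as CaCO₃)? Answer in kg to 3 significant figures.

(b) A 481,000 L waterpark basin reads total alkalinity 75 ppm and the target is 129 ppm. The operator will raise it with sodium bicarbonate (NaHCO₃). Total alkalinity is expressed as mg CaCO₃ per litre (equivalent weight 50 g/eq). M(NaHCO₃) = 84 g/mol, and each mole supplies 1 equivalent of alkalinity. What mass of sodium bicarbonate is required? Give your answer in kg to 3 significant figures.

(a) Volume: 181,000 US gal × 3.785 L/gal = 685,085 L.
(a) After draining 46% and refilling: 455 × 0.54 + 24 × 0.46 = 256.74 ppm.
(a) Deficit to target: 277 − 256.74 = 20.26 mg/L.
(a) As CaCO₃: 20.26 mg/L × 685,085 L = 13,880 g; ÷ 100.1 = 138.7 mol Ca²⁺.
(a) Mass: 138.7 × 111 = 15,390 g.

(b) Alkalinity to add: (129 − 75) = 54 mg/L as CaCO₃ × 481,000 L = 25,970 g as CaCO₃.
(b) Equivalents: 25,970 g ÷ 50 g/eq = 519.5 eq.
(b) NaHCO₃ supplies 1 eq per mole → 519.5 mol.
(b) Mass: 519.5 mol × 84 g/mol = 43,640 g.

(a) 15.4 kg; (b) 43.6 kg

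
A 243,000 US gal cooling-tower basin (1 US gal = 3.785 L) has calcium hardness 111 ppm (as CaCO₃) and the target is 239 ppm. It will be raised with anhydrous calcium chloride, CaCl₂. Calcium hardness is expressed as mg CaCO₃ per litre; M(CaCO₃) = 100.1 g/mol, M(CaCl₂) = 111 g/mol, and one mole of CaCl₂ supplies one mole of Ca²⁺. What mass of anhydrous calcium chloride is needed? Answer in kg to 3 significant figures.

131 kg

Volume: 243,000 US gal × 3.785 L/gal = 919,755 L.
Hardness to add: (239 − 111) = 128 mg/L as CaCO₃ × 919,755 L = 117,700 g as CaCO₃.
Moles of Ca²⁺ (1 mol Ca²⁺ ≡ 1 mol CaCO₃): 117,700 / 100.1 g/mol = 1176 mol.
Mass of CaCl₂: 1176 × 111 = 130,500 g.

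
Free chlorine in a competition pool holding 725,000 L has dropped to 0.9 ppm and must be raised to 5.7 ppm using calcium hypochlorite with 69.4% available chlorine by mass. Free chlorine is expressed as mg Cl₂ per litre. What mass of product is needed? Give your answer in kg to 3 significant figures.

5.01 kg

Chlorine deficit: 5.7 − 0.9 = 4.8 ppm = 4.8 mg/L as Cl₂.
Cl₂ equivalent needed: 4.8 mg/L × 725,000 L = 3,480,000 mg = 3480 g.
Product at 69.4% available chlorine: 3480 / 0.694 = 5014 g.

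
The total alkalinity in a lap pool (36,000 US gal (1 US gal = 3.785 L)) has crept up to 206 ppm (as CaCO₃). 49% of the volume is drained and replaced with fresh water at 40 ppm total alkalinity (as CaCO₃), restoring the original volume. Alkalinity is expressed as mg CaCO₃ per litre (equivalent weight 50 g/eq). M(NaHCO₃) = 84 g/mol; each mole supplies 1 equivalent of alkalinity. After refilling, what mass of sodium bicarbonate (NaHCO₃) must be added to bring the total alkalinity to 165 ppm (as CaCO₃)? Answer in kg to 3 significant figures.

Volume: 36,000 US gal × 3.785 L/gal = 136,260 L.
After draining 49% and refilling: 206 × 0.51 + 40 × 0.49 = 124.66 ppm.
Deficit to target: 165 − 124.66 = 40.34 mg/L.
As CaCO₃: 40.34 mg/L × 136,260 L = 5497 g; ÷ 50 g/eq ÷ 1 = 109.9 mol NaHCO₃.
Mass: 109.9 × 84 = 9235 g.

9.23 kg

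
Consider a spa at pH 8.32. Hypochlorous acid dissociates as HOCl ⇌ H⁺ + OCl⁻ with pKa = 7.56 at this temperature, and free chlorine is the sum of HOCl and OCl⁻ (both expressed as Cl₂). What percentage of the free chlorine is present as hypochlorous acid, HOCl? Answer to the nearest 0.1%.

[OCl⁻]/[HOCl] = 10^(pH − pKa) = 10^(8.32 − 7.56) = 10^0.76 = 5.754.
Fraction as HOCl = 1 / (1 + 5.754) = 0.1481.

14.8%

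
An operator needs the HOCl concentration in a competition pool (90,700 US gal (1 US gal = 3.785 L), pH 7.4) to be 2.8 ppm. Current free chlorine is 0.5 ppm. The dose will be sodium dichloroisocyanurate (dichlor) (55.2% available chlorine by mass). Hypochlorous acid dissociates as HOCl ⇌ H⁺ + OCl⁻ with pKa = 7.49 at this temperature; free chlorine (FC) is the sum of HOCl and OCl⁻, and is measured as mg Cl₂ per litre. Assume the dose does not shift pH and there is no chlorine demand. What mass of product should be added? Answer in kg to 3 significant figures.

2.85 kg

Volume: 90,700 US gal × 3.785 L/gal = 343,300 L.
[OCl⁻]/[HOCl] = 10^(pH − pKa) = 10^(7.4 − 7.49) = 0.8128; fraction as HOCl = 1/(1 + 0.8128) = 0.5516.
Free chlorine required for 2.8 ppm HOCl: 2.8 / 0.5516 = 5.076 ppm.
FC to add: 5.076 − 0.5 = 4.576 mg/L as Cl₂.
Cl₂ equivalent: 4.576 mg/L × 343,300 L = 1571 g.
Product at 55.2% available Cl: 1571 / 0.552 = 2846 g.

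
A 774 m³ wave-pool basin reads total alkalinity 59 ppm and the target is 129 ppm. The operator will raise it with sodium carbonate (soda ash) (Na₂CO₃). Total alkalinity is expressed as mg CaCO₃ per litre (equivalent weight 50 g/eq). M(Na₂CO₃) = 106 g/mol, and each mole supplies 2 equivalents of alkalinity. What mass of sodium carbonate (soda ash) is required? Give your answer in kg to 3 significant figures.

Volume: 774 m³ = 774,000 L.
Alkalinity to add: (129 − 59) = 70 mg/L as CaCO₃ × 774,000 L = 54,180 g as CaCO₃.
Equivalents: 54,180 g ÷ 50 g/eq = 1084 eq.
Each mole of Na₂CO₃ supplies 2 eq, so 1084 / 2 = 541.8 mol.
Mass: 541.8 mol × 106 g/mol = 57,430 g.

57.4 kg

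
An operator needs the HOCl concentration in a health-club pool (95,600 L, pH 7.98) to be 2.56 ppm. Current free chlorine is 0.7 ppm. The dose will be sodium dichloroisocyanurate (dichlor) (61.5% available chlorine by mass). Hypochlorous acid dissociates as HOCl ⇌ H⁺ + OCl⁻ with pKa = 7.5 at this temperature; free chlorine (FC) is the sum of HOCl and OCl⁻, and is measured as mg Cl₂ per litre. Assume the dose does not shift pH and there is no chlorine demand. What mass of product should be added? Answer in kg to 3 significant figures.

[OCl⁻]/[HOCl] = 10^(pH − pKa) = 10^(7.98 − 7.5) = 3.02; fraction as HOCl = 1/(1 + 3.02) = 0.2488.
Free chlorine required for 2.56 ppm HOCl: 2.56 / 0.2488 = 10.29 ppm.
FC to add: 10.29 − 0.7 = 9.591 mg/L as Cl₂.
Cl₂ equivalent: 9.591 mg/L × 95,600 L = 916.9 g.
Product at 61.5% available Cl: 916.9 / 0.615 = 1491 g.

1.49 kg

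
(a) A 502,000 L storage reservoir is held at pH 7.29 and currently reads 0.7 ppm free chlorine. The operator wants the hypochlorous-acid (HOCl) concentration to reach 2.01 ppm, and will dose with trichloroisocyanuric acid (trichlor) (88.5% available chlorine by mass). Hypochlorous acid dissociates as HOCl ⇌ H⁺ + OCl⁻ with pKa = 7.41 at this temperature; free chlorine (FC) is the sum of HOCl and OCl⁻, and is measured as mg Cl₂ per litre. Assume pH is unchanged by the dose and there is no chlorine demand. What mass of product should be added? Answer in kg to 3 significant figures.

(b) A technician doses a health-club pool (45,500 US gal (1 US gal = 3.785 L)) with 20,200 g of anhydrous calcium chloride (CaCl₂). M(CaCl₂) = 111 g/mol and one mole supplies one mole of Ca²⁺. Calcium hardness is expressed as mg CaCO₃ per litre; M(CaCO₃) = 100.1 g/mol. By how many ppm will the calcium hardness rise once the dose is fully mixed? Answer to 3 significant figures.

(a) [OCl⁻]/[HOCl] = 10^(pH − pKa) = 10^(7.29 − 7.41) = 0.7586; fraction as HOCl = 1/(1 + 0.7586) = 0.5686.
(a) Free chlorine required for 2.01 ppm HOCl: 2.01 / 0.5686 = 3.535 ppm.
(a) FC to add: 3.535 − 0.7 = 2.835 mg/L as Cl₂.
(a) Cl₂ equivalent: 2.835 mg/L × 502,000 L = 1423 g.
(a) Product at 88.5% available Cl: 1423 / 0.885 = 1608 g.

(b) Volume: 45,500 US gal × 3.785 L/gal = 172,218 L.
(b) Moles of Ca²⁺: 20,200 g ÷ 111 g/mol = 182 mol.
(b) As CaCO₃: 182 mol × 100.1 g/mol = 18,220 g.
(b) Rise: 18,220 g / 172,218 L × 1000 = 105.8 mg/L.

(a) 1.61 kg; (b) 106 ppm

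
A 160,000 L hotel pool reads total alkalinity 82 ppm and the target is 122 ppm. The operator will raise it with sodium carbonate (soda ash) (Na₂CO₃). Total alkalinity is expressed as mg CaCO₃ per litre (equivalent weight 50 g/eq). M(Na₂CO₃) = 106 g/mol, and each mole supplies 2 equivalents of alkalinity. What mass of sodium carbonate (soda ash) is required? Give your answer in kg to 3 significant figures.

6.78 kg

Alkalinity to add: (122 − 82) = 40 mg/L as CaCO₃ × 160,000 L = 6400 g as CaCO₃.
Equivalents: 6400 g ÷ 50 g/eq = 128 eq.
Each mole of Na₂CO₃ supplies 2 eq, so 128 / 2 = 64 mol.
Mass: 64 mol × 106 g/mol = 6784 g.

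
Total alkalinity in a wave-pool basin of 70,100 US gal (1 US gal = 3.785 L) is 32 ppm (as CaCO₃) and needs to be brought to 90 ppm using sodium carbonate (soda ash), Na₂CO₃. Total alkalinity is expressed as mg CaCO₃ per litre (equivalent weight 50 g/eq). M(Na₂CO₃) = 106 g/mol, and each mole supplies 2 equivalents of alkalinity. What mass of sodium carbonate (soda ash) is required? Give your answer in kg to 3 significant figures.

16.3 kg

Volume: 70,100 US gal × 3.785 L/gal = 265,328 L.
Alkalinity to add: (90 − 32) = 58 mg/L as CaCO₃ × 265,328 L = 15,390 g as CaCO₃.
Equivalents: 15,390 g ÷ 50 g/eq = 307.8 eq.
Each mole of Na₂CO₃ supplies 2 eq, so 307.8 / 2 = 153.9 mol.
Mass: 153.9 mol × 106 g/mol = 16,310 g.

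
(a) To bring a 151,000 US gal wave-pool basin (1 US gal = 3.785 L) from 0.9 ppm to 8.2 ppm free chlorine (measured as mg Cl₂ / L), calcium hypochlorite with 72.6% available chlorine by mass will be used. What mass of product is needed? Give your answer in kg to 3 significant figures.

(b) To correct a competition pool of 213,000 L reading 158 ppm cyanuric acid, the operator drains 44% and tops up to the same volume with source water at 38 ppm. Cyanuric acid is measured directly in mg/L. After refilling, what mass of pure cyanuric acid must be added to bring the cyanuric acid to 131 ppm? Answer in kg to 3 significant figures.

(a) 5.75 kg; (b) 5.50 kg

(a) Volume: 151,000 US gal × 3.785 L/gal = 571,535 L.
(a) Chlorine deficit: 8.2 − 0.9 = 7.3 ppm = 7.3 mg/L as Cl₂.
(a) Cl₂ equivalent needed: 7.3 mg/L × 571,535 L = 4,172,000 mg = 4172 g.
(a) Product at 72.6% available chlorine: 4172 / 0.726 = 5747 g.

(b) After draining 44% and refilling: 158 × 0.56 + 38 × 0.44 = 105.2 ppm.
(b) Deficit to target: 131 − 105.2 = 25.8 mg/L.
(b) Mass: 25.8 mg/L × 213,000 L = 5495 g cyanuric acid.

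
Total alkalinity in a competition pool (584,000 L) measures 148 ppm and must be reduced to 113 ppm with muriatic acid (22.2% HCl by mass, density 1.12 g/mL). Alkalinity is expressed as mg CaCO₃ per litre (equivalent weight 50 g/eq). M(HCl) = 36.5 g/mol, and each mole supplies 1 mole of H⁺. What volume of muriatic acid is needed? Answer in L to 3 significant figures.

60.0 L

Alkalinity to neutralize: (148 − 113) = 35 mg/L as CaCO₃ × 584,000 L = 20,440 g as CaCO₃.
Equivalents of H⁺ required: 20,440 ÷ 50 g/eq = 408.8 eq = 408.8 mol HCl.
Mass of HCl: 408.8 × 36.5 = 14,920 g.
Mass of 22.2% solution: 14,920 / 0.222 = 67,210 g.
Volume: 67,210 g ÷ 1.12 g/mL = 60,010 mL.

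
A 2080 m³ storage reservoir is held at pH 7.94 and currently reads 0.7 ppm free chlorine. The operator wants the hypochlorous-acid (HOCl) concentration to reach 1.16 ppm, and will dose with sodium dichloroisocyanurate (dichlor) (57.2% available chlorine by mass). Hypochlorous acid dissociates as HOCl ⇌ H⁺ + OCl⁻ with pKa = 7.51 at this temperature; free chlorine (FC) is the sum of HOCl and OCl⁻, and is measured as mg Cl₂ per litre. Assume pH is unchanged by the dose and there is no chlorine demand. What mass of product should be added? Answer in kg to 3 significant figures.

Volume: 2080 m³ = 2,080,000 L.
[OCl⁻]/[HOCl] = 10^(pH − pKa) = 10^(7.94 − 7.51) = 2.692; fraction as HOCl = 1/(1 + 2.692) = 0.2709.
Free chlorine required for 1.16 ppm HOCl: 1.16 / 0.2709 = 4.282 ppm.
FC to add: 4.282 − 0.7 = 3.582 mg/L as Cl₂.
Cl₂ equivalent: 3.582 mg/L × 2,080,000 L = 7451 g.
Product at 57.2% available Cl: 7451 / 0.572 = 13,030 g.

13.0 kg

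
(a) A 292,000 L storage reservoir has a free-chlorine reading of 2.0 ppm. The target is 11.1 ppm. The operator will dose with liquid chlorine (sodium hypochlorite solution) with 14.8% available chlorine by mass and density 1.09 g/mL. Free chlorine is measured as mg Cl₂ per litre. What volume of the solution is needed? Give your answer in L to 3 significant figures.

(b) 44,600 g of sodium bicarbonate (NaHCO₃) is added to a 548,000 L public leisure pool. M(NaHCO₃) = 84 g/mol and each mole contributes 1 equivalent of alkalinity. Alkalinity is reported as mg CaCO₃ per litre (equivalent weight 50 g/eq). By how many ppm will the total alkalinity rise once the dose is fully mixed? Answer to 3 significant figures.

(a) 16.5 L; (b) 48.4 ppm

(a) Chlorine deficit: 11.1 − 2.0 = 9.1 ppm = 9.1 mg/L as Cl₂.
(a) Cl₂ equivalent needed: 9.1 mg/L × 292,000 L = 2,657,000 mg = 2657 g.
(a) Product at 14.8% available chlorine: 2657 / 0.148 = 17,950 g.
(a) Volume at density 1.09 g/mL: 17,950 g ÷ 1.09 g/mL = 16,470 mL.

(b) Moles of NaHCO₃: 44,600 g ÷ 84 g/mol = 531 mol → 531 eq of alkalinity.
(b) As CaCO₃: 531 eq × 50 g/eq = 26,550 g.
(b) Rise: 26,550 g / 548,000 L × 1000 = 48.44 mg/L.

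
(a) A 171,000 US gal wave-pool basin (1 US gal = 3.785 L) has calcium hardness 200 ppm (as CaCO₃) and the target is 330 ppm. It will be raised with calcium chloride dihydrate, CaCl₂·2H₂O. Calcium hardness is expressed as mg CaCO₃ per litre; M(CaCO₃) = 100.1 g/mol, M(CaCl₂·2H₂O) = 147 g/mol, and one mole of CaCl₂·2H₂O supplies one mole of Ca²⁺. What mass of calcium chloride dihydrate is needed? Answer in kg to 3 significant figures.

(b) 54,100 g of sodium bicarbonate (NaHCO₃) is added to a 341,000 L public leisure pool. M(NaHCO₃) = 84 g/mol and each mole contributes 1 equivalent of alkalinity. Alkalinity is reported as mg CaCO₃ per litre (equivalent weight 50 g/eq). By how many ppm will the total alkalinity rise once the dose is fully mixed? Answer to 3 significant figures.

(a) 124 kg; (b) 94.4 ppm

(a) Volume: 171,000 US gal × 3.785 L/gal = 647,235 L.
(a) Hardness to add: (330 − 200) = 130 mg/L as CaCO₃ × 647,235 L = 84,140 g as CaCO₃.
(a) Moles of Ca²⁺ (1 mol Ca²⁺ ≡ 1 mol CaCO₃): 84,140 / 100.1 g/mol = 840.6 mol.
(a) Mass of CaCl₂·2H₂O: 840.6 × 147 = 123,600 g.

(b) Moles of NaHCO₃: 54,100 g ÷ 84 g/mol = 644 mol → 644 eq of alkalinity.
(b) As CaCO₃: 644 eq × 50 g/eq = 32,200 g.
(b) Rise: 32,200 g / 341,000 L × 1000 = 94.44 mg/L.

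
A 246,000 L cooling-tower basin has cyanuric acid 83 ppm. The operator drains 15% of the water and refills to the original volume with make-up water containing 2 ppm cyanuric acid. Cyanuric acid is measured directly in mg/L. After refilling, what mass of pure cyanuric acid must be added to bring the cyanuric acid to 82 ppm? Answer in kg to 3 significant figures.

After draining 15% and refilling: 83 × 0.85 + 2 × 0.15 = 70.85 ppm.
Deficit to target: 82 − 70.85 = 11.15 mg/L.
Mass: 11.15 mg/L × 246,000 L = 2743 g cyanuric acid.

2.74 kg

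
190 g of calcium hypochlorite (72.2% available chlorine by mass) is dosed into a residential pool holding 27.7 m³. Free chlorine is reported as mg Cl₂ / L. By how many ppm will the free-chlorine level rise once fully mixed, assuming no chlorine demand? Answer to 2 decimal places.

Volume: 27.7 m³ = 27,700 L.
Available chlorine delivered: 190 g × 0.722 = 137.2 g as Cl₂.
Concentration rise: 137.2 g / 27,700 L = 4.952 mg/L = 4.95 ppm.

4.95 ppm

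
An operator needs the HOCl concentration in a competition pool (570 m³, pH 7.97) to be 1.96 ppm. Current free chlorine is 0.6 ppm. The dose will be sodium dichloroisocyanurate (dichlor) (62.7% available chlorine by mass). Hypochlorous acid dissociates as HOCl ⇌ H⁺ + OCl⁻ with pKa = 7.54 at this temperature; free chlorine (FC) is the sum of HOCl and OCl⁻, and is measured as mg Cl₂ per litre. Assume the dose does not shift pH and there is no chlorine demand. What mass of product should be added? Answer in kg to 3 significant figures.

Volume: 570 m³ = 570,000 L.
[OCl⁻]/[HOCl] = 10^(pH − pKa) = 10^(7.97 − 7.54) = 2.692; fraction as HOCl = 1/(1 + 2.692) = 0.2709.
Free chlorine required for 1.96 ppm HOCl: 1.96 / 0.2709 = 7.235 ppm.
FC to add: 7.235 − 0.6 = 6.635 mg/L as Cl₂.
Cl₂ equivalent: 6.635 mg/L × 570,000 L = 3782 g.
Product at 62.7% available Cl: 3782 / 0.627 = 6032 g.

6.03 kg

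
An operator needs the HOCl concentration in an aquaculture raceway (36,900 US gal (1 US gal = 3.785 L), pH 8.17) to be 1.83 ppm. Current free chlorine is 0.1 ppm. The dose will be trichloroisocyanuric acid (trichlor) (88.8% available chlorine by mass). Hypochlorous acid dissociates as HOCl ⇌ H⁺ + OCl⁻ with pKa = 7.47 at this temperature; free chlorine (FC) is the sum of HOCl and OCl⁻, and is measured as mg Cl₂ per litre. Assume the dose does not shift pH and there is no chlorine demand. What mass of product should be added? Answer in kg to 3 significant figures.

Volume: 36,900 US gal × 3.785 L/gal = 139,666 L.
[OCl⁻]/[HOCl] = 10^(pH − pKa) = 10^(8.17 − 7.47) = 5.012; fraction as HOCl = 1/(1 + 5.012) = 0.1663.
Free chlorine required for 1.83 ppm HOCl: 1.83 / 0.1663 = 11 ppm.
FC to add: 11 − 0.1 = 10.9 mg/L as Cl₂.
Cl₂ equivalent: 10.9 mg/L × 139,666 L = 1523 g.
Product at 88.8% available Cl: 1523 / 0.888 = 1715 g.

1.71 kg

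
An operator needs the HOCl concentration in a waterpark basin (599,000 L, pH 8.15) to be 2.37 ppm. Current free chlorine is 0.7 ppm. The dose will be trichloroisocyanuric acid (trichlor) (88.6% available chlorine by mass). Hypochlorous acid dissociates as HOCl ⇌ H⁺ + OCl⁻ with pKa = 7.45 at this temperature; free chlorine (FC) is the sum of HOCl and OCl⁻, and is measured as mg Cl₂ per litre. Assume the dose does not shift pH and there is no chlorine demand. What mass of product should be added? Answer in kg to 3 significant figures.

[OCl⁻]/[HOCl] = 10^(pH − pKa) = 10^(8.15 − 7.45) = 5.012; fraction as HOCl = 1/(1 + 5.012) = 0.1663.
Free chlorine required for 2.37 ppm HOCl: 2.37 / 0.1663 = 14.25 ppm.
FC to add: 14.25 − 0.7 = 13.55 mg/L as Cl₂.
Cl₂ equivalent: 13.55 mg/L × 599,000 L = 8115 g.
Product at 88.6% available Cl: 8115 / 0.886 = 9160 g.

9.16 kg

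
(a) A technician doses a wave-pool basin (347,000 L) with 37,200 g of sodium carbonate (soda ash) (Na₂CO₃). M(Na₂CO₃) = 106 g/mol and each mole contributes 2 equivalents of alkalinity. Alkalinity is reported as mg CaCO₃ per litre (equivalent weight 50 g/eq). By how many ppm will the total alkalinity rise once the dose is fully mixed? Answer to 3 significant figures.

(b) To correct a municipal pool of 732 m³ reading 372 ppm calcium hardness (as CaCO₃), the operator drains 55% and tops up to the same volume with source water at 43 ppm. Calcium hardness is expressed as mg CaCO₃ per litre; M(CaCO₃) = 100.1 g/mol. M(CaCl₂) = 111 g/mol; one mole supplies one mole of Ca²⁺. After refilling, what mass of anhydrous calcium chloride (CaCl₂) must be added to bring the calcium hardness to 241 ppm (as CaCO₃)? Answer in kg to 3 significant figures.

(a) Moles of Na₂CO₃: 37,200 g ÷ 106 g/mol = 350.9 mol → 701.9 eq of alkalinity.
(a) As CaCO₃: 701.9 eq × 50 g/eq = 35,090 g.
(a) Rise: 35,090 g / 347,000 L × 1000 = 101.1 mg/L.

(b) Volume: 732 m³ = 732,000 L.
(b) After draining 55% and refilling: 372 × 0.45 + 43 × 0.55 = 191.05 ppm.
(b) Deficit to target: 241 − 191.05 = 49.95 mg/L.
(b) As CaCO₃: 49.95 mg/L × 732,000 L = 36,560 g; ÷ 100.1 = 365.3 mol Ca²⁺.
(b) Mass: 365.3 × 111 = 40,540 g.

(a) 101 ppm; (b) 40.5 kg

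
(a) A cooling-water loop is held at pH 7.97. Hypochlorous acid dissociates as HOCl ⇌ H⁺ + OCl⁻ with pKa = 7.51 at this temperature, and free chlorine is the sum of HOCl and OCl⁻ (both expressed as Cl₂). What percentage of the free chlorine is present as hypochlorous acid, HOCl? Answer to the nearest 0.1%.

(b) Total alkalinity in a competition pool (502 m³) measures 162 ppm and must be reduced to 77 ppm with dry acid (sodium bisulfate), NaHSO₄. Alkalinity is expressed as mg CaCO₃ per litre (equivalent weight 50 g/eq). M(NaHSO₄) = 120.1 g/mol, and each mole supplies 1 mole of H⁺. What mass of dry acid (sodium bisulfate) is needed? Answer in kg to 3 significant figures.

(a) [OCl⁻]/[HOCl] = 10^(pH − pKa) = 10^(7.97 − 7.51) = 10^0.46 = 2.884.
(a) Fraction as HOCl = 1 / (1 + 2.884) = 0.2575.

(b) Volume: 502 m³ = 502,000 L.
(b) Alkalinity to neutralize: (162 − 77) = 85 mg/L as CaCO₃ × 502,000 L = 42,670 g as CaCO₃.
(b) Equivalents of H⁺ required: 42,670 ÷ 50 g/eq = 853.4 eq = 853.4 mol NaHSO₄.
(b) Mass of NaHSO₄: 853.4 × 120.1 = 102,500 g.

(a) 25.7%; (b) 102 kg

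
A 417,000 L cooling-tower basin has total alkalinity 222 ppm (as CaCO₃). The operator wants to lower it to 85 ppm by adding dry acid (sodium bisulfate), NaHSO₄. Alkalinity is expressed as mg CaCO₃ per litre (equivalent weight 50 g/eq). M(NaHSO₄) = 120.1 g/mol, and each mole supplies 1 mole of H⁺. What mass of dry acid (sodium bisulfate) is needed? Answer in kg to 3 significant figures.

137 kg

Alkalinity to neutralize: (222 − 85) = 137 mg/L as CaCO₃ × 417,000 L = 57,130 g as CaCO₃.
Equivalents of H⁺ required: 57,130 ÷ 50 g/eq = 1143 eq = 1143 mol NaHSO₄.
Mass of NaHSO₄: 1143 × 120.1 = 137,200 g.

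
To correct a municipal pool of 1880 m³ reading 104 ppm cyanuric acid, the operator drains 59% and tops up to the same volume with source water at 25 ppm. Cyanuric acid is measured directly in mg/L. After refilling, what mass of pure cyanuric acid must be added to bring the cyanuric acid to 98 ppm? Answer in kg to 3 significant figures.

Volume: 1880 m³ = 1,880,000 L.
After draining 59% and refilling: 104 × 0.41 + 25 × 0.59 = 57.39 ppm.
Deficit to target: 98 − 57.39 = 40.61 mg/L.
Mass: 40.61 mg/L × 1,880,000 L = 76,350 g cyanuric acid.

76.3 kg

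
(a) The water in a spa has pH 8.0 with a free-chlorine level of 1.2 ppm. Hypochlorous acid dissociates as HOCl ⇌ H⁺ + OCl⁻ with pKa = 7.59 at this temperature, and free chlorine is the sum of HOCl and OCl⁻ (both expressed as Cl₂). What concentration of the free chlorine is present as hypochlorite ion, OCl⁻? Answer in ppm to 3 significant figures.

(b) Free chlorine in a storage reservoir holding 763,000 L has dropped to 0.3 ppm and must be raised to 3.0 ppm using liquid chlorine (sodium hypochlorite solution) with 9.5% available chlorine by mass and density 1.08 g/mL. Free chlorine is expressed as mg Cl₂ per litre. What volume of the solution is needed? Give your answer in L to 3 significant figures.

(a) [OCl⁻]/[HOCl] = 10^(pH − pKa) = 10^(8.0 − 7.59) = 10^0.41 = 2.57.
(a) Fraction as HOCl = 1 / (1 + 2.57) = 0.2801.
(a) OCl⁻ = (1 − 0.2801) × 1.2 ppm = 0.8639 ppm.

(b) Chlorine deficit: 3.0 − 0.3 = 2.7 ppm = 2.7 mg/L as Cl₂.
(b) Cl₂ equivalent needed: 2.7 mg/L × 763,000 L = 2,060,000 mg = 2060 g.
(b) Product at 9.5% available chlorine: 2060 / 0.095 = 21,690 g.
(b) Volume at density 1.08 g/mL: 21,690 g ÷ 1.08 g/mL = 20,080 mL.

(a) 0.864 ppm; (b) 20.1 L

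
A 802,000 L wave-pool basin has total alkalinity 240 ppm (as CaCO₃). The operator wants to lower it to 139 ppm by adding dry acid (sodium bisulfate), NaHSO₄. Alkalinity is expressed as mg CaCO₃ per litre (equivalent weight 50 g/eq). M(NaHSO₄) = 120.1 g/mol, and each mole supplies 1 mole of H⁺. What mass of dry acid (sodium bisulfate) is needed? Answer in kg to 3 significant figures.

195 kg

Alkalinity to neutralize: (240 − 139) = 101 mg/L as CaCO₃ × 802,000 L = 81,000 g as CaCO₃.
Equivalents of H⁺ required: 81,000 ÷ 50 g/eq = 1620 eq = 1620 mol NaHSO₄.
Mass of NaHSO₄: 1620 × 120.1 = 194,600 g.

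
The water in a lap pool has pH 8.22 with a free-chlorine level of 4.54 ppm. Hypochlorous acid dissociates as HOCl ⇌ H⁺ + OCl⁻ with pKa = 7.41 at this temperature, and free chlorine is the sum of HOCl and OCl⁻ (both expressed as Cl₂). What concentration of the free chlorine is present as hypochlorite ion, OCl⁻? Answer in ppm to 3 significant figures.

3.93 ppm

[OCl⁻]/[HOCl] = 10^(pH − pKa) = 10^(8.22 − 7.41) = 10^0.81 = 6.457.
Fraction as HOCl = 1 / (1 + 6.457) = 0.1341.
OCl⁻ = (1 − 0.1341) × 4.54 ppm = 3.931 ppm.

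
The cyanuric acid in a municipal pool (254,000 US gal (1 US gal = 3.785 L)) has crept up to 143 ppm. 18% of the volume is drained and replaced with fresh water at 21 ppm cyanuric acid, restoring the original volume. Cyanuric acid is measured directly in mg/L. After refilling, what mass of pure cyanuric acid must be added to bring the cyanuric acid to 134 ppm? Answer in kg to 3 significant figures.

Volume: 254,000 US gal × 3.785 L/gal = 961,390 L.
After draining 18% and refilling: 143 × 0.82 + 21 × 0.18 = 121.04 ppm.
Deficit to target: 134 − 121.04 = 12.96 mg/L.
Mass: 12.96 mg/L × 961,390 L = 12,460 g cyanuric acid.

12.5 kg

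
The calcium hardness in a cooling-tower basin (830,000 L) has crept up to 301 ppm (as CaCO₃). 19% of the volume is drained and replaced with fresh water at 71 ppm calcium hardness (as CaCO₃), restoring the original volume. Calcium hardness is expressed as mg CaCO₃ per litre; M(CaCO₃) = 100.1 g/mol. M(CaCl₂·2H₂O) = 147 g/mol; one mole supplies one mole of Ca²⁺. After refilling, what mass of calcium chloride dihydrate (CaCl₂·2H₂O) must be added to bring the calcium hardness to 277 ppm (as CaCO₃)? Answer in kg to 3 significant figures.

24.0 kg

After draining 19% and refilling: 301 × 0.81 + 71 × 0.19 = 257.3 ppm.
Deficit to target: 277 − 257.3 = 19.7 mg/L.
As CaCO₃: 19.7 mg/L × 830,000 L = 16,350 g; ÷ 100.1 = 163.3 mol Ca²⁺.
Mass: 163.3 × 147 = 24,010 g.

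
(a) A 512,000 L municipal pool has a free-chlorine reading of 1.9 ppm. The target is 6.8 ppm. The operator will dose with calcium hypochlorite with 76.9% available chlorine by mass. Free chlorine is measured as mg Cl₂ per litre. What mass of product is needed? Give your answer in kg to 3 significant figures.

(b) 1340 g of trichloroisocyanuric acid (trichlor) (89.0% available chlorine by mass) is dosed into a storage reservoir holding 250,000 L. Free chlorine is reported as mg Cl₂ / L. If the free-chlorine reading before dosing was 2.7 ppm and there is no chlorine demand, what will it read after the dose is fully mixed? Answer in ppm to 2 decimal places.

(a) 3.26 kg; (b) 7.47 ppm

(a) Chlorine deficit: 6.8 − 1.9 = 4.9 ppm = 4.9 mg/L as Cl₂.
(a) Cl₂ equivalent needed: 4.9 mg/L × 512,000 L = 2,509,000 mg = 2509 g.
(a) Product at 76.9% available chlorine: 2509 / 0.769 = 3262 g.

(b) Available chlorine delivered: 1340 g × 0.89 = 1193 g as Cl₂.
(b) Concentration rise: 1193 g / 250,000 L = 4.77 mg/L = 4.77 ppm.
(b) Final FC: 2.7 + 4.77 = 7.47 ppm.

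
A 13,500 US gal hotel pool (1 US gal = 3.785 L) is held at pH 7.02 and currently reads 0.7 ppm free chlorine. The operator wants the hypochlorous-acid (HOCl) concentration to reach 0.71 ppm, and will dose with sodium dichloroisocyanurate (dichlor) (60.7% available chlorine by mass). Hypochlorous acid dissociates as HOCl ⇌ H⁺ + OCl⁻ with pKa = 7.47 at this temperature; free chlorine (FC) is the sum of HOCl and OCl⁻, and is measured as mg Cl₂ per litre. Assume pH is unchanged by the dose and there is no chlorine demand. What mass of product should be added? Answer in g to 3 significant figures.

Volume: 13,500 US gal × 3.785 L/gal = 51,098 L.
[OCl⁻]/[HOCl] = 10^(pH − pKa) = 10^(7.02 − 7.47) = 0.3548; fraction as HOCl = 1/(1 + 0.3548) = 0.7381.
Free chlorine required for 0.71 ppm HOCl: 0.71 / 0.7381 = 0.9619 ppm.
FC to add: 0.9619 − 0.7 = 0.2619 mg/L as Cl₂.
Cl₂ equivalent: 0.2619 mg/L × 51,098 L = 13.38 g.
Product at 60.7% available Cl: 13.38 / 0.607 = 22.05 g.

22.0 g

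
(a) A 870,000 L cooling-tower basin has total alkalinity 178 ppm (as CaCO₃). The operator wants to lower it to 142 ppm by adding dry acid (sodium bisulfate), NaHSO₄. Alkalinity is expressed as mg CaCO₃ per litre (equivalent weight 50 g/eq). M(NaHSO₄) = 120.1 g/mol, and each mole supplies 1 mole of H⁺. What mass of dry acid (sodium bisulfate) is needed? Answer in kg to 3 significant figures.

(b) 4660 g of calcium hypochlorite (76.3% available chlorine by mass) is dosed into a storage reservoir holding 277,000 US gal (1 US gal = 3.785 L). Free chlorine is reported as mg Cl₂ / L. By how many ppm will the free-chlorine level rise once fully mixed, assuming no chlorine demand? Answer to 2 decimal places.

(a) 75.2 kg; (b) 3.39 ppm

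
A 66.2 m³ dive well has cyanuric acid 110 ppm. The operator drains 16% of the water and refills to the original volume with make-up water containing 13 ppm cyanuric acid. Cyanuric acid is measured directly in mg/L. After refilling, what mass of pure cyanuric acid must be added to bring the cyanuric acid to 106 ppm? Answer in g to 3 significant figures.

Volume: 66.2 m³ = 66,200 L.
After draining 16% and refilling: 110 × 0.84 + 13 × 0.16 = 94.48 ppm.
Deficit to target: 106 − 94.48 = 11.52 mg/L.
Mass: 11.52 mg/L × 66,200 L = 762.6 g cyanuric acid.

763 g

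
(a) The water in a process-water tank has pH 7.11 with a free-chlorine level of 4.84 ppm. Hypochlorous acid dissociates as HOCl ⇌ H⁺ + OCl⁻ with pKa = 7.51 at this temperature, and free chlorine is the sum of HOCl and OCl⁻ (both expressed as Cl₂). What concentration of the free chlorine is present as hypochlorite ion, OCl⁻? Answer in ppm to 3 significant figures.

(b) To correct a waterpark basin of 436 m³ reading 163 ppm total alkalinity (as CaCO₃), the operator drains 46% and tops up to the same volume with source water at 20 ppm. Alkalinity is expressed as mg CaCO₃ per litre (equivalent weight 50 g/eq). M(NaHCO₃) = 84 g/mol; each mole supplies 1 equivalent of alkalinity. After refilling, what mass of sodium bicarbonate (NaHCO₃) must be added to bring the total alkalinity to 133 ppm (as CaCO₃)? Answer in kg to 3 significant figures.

(a) [OCl⁻]/[HOCl] = 10^(pH − pKa) = 10^(7.11 − 7.51) = 10^-0.40 = 0.3981.
(a) Fraction as HOCl = 1 / (1 + 0.3981) = 0.7153.
(a) OCl⁻ = (1 − 0.7153) × 4.84 ppm = 1.378 ppm.

(b) Volume: 436 m³ = 436,000 L.
(b) After draining 46% and refilling: 163 × 0.54 + 20 × 0.46 = 97.22 ppm.
(b) Deficit to target: 133 − 97.22 = 35.78 mg/L.
(b) As CaCO₃: 35.78 mg/L × 436,000 L = 15,600 g; ÷ 50 g/eq ÷ 1 = 312 mol NaHCO₃.
(b) Mass: 312 × 84 = 26,210 g.

(a) 1.38 ppm; (b) 26.2 kg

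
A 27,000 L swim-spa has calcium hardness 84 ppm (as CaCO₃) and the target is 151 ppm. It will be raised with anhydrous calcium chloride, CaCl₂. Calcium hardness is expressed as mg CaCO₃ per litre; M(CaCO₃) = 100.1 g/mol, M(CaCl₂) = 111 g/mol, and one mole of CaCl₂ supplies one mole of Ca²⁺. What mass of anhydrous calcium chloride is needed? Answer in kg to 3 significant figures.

Hardness to add: (151 − 84) = 67 mg/L as CaCO₃ × 27,000 L = 1809 g as CaCO₃.
Moles of Ca²⁺ (1 mol Ca²⁺ ≡ 1 mol CaCO₃): 1809 / 100.1 g/mol = 18.07 mol.
Mass of CaCl₂: 18.07 × 111 = 2006 g.

2.01 kg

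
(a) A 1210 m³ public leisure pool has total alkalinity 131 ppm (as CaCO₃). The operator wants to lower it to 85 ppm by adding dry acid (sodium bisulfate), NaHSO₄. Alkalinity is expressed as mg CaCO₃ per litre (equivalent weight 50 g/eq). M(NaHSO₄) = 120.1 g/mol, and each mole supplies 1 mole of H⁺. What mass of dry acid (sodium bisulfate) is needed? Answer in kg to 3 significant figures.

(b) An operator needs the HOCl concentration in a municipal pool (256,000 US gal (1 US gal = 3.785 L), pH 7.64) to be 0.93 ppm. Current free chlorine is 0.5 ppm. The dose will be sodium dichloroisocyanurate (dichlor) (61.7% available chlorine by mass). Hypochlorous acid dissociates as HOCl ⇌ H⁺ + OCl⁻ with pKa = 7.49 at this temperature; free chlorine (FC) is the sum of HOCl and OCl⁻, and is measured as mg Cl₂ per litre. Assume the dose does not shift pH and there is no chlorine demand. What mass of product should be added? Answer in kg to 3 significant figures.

(a) 134 kg; (b) 2.74 kg

(a) Volume: 1210 m³ = 1,210,000 L.
(a) Alkalinity to neutralize: (131 − 85) = 46 mg/L as CaCO₃ × 1,210,000 L = 55,660 g as CaCO₃.
(a) Equivalents of H⁺ required: 55,660 ÷ 50 g/eq = 1113 eq = 1113 mol NaHSO₄.
(a) Mass of NaHSO₄: 1113 × 120.1 = 133,700 g.

(b) Volume: 256,000 US gal × 3.785 L/gal = 968,960 L.
(b) [OCl⁻]/[HOCl] = 10^(pH − pKa) = 10^(7.64 − 7.49) = 1.413; fraction as HOCl = 1/(1 + 1.413) = 0.4145.
(b) Free chlorine required for 0.93 ppm HOCl: 0.93 / 0.4145 = 2.244 ppm.
(b) FC to add: 2.244 − 0.5 = 1.744 mg/L as Cl₂.
(b) Cl₂ equivalent: 1.744 mg/L × 968,960 L = 1690 g.
(b) Product at 61.7% available Cl: 1690 / 0.617 = 2738 g.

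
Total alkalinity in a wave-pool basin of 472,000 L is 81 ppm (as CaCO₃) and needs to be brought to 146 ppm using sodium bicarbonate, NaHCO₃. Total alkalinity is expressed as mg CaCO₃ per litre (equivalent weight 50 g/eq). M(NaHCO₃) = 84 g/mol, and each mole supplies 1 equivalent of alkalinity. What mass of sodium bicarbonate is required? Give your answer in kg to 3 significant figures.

51.5 kg

Alkalinity to add: (146 − 81) = 65 mg/L as CaCO₃ × 472,000 L = 30,680 g as CaCO₃.
Equivalents: 30,680 g ÷ 50 g/eq = 613.6 eq.
NaHCO₃ supplies 1 eq per mole → 613.6 mol.
Mass: 613.6 mol × 84 g/mol = 51,540 g.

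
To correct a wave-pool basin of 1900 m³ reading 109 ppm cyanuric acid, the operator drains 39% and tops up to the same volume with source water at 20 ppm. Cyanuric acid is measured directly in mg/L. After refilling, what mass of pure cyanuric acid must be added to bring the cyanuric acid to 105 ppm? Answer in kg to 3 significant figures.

58.3 kg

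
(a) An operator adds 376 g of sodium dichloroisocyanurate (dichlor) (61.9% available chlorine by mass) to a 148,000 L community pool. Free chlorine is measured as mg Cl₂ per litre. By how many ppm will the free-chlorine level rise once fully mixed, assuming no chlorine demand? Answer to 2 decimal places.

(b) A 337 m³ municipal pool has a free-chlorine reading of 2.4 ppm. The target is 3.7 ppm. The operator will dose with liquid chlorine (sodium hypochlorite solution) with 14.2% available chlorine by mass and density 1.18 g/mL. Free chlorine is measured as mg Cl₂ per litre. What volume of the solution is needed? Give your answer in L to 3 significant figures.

(a) 1.57 ppm; (b) 2.61 L

(a) Available chlorine delivered: 376 g × 0.619 = 232.7 g as Cl₂.
(a) Concentration rise: 232.7 g / 148,000 L = 1.573 mg/L = 1.57 ppm.

(b) Volume: 337 m³ = 337,000 L.
(b) Chlorine deficit: 3.7 − 2.4 = 1.3 ppm = 1.3 mg/L as Cl₂.
(b) Cl₂ equivalent needed: 1.3 mg/L × 337,000 L = 438,100 mg = 438.1 g.
(b) Product at 14.2% available chlorine: 438.1 / 0.142 = 3085 g.
(b) Volume at density 1.18 g/mL: 3085 g ÷ 1.18 g/mL = 2615 mL.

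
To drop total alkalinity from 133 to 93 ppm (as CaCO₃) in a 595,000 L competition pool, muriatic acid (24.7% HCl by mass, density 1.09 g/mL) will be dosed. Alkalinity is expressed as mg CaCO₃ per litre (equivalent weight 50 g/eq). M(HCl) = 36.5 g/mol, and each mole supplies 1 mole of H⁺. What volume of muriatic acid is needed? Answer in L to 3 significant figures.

64.5 L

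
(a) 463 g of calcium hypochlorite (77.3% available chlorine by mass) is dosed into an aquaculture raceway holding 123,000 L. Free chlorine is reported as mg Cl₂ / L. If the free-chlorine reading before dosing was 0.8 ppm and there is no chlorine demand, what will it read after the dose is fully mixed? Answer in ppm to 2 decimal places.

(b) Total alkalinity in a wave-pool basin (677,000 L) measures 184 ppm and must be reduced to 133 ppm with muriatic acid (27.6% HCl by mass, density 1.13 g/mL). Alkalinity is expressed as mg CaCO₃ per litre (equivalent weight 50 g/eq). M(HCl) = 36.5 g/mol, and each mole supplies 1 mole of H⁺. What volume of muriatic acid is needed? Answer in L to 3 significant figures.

(a) Available chlorine delivered: 463 g × 0.773 = 357.9 g as Cl₂.
(a) Concentration rise: 357.9 g / 123,000 L = 2.91 mg/L = 2.91 ppm.
(a) Final FC: 0.8 + 2.91 = 3.71 ppm.

(b) Alkalinity to neutralize: (184 − 133) = 51 mg/L as CaCO₃ × 677,000 L = 34,530 g as CaCO₃.
(b) Equivalents of H⁺ required: 34,530 ÷ 50 g/eq = 690.5 eq = 690.5 mol HCl.
(b) Mass of HCl: 690.5 × 36.5 = 25,200 g.
(b) Mass of 27.6% solution: 25,200 / 0.276 = 91,320 g.
(b) Volume: 91,320 g ÷ 1.13 g/mL = 80,820 mL.

(a) 3.71 ppm; (b) 80.8 L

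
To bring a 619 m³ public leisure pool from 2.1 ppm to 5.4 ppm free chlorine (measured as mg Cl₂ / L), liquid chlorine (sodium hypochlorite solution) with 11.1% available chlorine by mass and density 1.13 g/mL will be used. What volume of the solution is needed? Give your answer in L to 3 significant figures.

16.3 L

Volume: 619 m³ = 619,000 L.
Chlorine deficit: 5.4 − 2.1 = 3.3 ppm = 3.3 mg/L as Cl₂.
Cl₂ equivalent needed: 3.3 mg/L × 619,000 L = 2,043,000 mg = 2043 g.
Product at 11.1% available chlorine: 2043 / 0.111 = 18,400 g.
Volume at density 1.13 g/mL: 18,400 g ÷ 1.13 g/mL = 16,290 mL.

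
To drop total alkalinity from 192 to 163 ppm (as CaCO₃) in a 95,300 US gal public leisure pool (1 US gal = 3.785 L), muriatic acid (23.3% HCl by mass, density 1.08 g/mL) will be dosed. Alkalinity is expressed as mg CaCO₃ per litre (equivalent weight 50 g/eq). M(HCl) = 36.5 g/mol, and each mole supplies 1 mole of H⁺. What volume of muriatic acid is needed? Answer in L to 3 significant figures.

30.3 L

Volume: 95,300 US gal × 3.785 L/gal = 360,710 L.
Alkalinity to neutralize: (192 − 163) = 29 mg/L as CaCO₃ × 360,710 L = 10,460 g as CaCO₃.
Equivalents of H⁺ required: 10,460 ÷ 50 g/eq = 209.2 eq = 209.2 mol HCl.
Mass of HCl: 209.2 × 36.5 = 7636 g.
Mass of 23.3% solution: 7636 / 0.233 = 32,770 g.
Volume: 32,770 g ÷ 1.08 g/mL = 30,350 mL.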